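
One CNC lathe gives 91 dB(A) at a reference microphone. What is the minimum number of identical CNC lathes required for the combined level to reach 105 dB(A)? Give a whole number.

26

The shortfall is 105 − 91 = 14.0 dB, and N units add 10·log₁₀ N, so need 10·log₁₀ N ≥ 14.0.
N ≥ 10^(14.0/10) = 25.119, so N = 26.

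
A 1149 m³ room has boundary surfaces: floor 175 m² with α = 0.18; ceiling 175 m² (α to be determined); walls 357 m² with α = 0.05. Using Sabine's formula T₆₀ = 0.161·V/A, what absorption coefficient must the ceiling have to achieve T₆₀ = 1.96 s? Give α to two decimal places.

From T₆₀ = 0.161·V/A, the target T₆₀ = 1.96 s needs A = 0.161·1149/1.96 = 94.38 m².
Absorption from the other surfaces = 175·0.18 + 357·0.05 = 49.35 m², so the ceiling must supply 45.03 m² over 175 m².
α = 45.03/175 = 0.257.

0.26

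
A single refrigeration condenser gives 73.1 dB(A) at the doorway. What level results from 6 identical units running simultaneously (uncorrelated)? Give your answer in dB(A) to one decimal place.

N identical incoherent sources raise the level by 10·log₁₀ N.
L_total = 73.1 + 10·log₁₀(6) = 73.1 + 7.782 = 80.88 dB(A).

80.9 dB(A)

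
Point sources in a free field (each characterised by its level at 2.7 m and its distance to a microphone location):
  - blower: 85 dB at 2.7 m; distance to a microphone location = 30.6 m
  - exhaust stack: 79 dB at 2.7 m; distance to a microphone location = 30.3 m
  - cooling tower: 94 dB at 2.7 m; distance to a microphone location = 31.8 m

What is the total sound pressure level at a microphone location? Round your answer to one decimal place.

Propagate each source to the receiver with L = L_ref − 20·log₁₀(r/r_ref), then add intensities.
blower: 85 − 20·log₁₀(30.6/2.7) = 85 − 21.09 = 63.91 dB.
exhaust stack: 79 − 20·log₁₀(30.3/2.7) = 79 − 21.00 = 58.00 dB.
cooling tower: 94 − 20·log₁₀(31.8/2.7) = 94 − 21.42 = 72.58 dB.
Σ 10^(L/10) = 2.120e+07 → L_total = 10·log₁₀(2.120e+07) = 73.26 dB.

73.3 dB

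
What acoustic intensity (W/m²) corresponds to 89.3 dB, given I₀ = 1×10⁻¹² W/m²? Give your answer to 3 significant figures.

0.000851 W/m²

L = 10·log₁₀(I/I₀) ⇒ I = I₀·10^(L/10) = 10⁻¹² × 10^8.93.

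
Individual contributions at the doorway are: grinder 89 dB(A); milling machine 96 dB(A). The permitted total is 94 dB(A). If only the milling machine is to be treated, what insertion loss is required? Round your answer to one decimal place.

The untreated sources together contribute 10^(89/10) = 7.943e+08, i.e. 89.00 dB(A).
To meet 94 dB(A) overall, the treated milling machine may contribute at most 10^(94/10) − 7.943e+08 = 1.718e+09, i.e. 92.35 dB(A).
So the milling machine must be reduced from 96 to 92.35 dB(A): IL = 3.65 dB.

3.7 dB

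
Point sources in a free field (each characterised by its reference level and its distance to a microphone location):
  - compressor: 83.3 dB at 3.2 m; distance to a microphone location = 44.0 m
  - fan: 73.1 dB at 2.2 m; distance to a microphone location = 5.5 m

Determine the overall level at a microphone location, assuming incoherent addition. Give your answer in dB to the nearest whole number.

66 dB

First find each source's level at the receiver (point-source: −20·log₁₀(r/r_ref)), then combine on an intensity basis.
compressor: 83.3 − 20·log₁₀(44.0/3.2) = 83.3 − 22.77 = 60.53 dB.
fan: 73.1 − 20·log₁₀(5.5/2.2) = 73.1 − 7.96 = 65.14 dB.
Σ 10^(L/10) = 4.398e+06 → L_total = 10·log₁₀(4.398e+06) = 66.43 dB.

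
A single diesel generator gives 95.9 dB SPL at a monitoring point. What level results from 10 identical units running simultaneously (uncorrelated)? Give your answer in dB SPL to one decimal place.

105.9 dB SPL

With 10 equal, uncorrelated contributions the intensity is 10× that of one unit, giving a rise of 10·log₁₀ 10.
L_total = 95.9 + 10·log₁₀(10) = 95.9 + 10.000 = 105.90 dB SPL.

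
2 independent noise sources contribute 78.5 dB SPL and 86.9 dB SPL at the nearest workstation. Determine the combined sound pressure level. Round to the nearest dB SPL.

For uncorrelated sources the intensities add, so convert each level to linear form, sum, and take 10·log₁₀ of the total.
Σ 10^(L/10) = 10^(78.5/10) + 10^(86.9/10) = 5.606e+08.
L_total = 10·log₁₀(5.606e+08) = 87.49 dB SPL.

87 dB SPL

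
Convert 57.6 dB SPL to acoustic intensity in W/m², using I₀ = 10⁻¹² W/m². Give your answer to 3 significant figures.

I = I₀·10^(L/10) = 10⁻¹² × 10^(57.6/10) = 10^(-6.240).

5.75e-07 W/m²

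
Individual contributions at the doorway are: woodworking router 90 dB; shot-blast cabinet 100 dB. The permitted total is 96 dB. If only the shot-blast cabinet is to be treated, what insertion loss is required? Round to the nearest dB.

The untreated sources together contribute 10^(90/10) = 1.000e+09, i.e. 90.00 dB.
The limit corresponds to 10^(96/10) = 3.981e+09; subtracting the fixed part leaves 2.981e+09 for the shot-blast cabinet, i.e. 94.74 dB.
So the shot-blast cabinet must be reduced from 100 to 94.74 dB: IL = 5.26 dB.

5 dB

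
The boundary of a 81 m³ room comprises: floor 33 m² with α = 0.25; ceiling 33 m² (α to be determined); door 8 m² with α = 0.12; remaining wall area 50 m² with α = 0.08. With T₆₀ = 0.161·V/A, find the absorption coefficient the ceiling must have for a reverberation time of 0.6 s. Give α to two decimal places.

0.26

Required total absorption A = 0.161·81/0.6 = 21.74 m².
Absorption from the other surfaces = 33·0.25 + 8·0.12 + 50·0.08 = 13.21 m², so the ceiling must supply 8.53 m² over 33 m².
α = 8.53/33 = 0.258.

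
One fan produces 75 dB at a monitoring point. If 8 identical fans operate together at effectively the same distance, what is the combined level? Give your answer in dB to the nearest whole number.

84 dB

With 8 equal, uncorrelated contributions the intensity is 8× that of one unit, giving a rise of 10·log₁₀ 8.
L_total = 75 + 10·log₁₀(8) = 75 + 9.031 = 84.03 dB.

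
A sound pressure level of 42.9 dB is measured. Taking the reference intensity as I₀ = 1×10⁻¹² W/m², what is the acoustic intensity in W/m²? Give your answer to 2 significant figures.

1.9e-08 W/m²

L = 10·log₁₀(I/I₀) ⇒ I = I₀·10^(L/10) = 10⁻¹² × 10^4.29.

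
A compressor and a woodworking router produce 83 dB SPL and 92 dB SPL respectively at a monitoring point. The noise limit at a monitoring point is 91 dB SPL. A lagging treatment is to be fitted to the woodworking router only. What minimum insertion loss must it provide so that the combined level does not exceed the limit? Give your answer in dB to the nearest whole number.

2 dB

Fixed contribution from the other source: Σ 10^(L/10) = 10^(83/10) = 1.995e+08 (83.00 dB SPL).
To meet 91 dB SPL overall, the treated woodworking router may contribute at most 10^(91/10) − 1.995e+08 = 1.059e+09, i.e. 90.25 dB SPL.
Required insertion loss = 92 − 90.25 = 1.75 dB.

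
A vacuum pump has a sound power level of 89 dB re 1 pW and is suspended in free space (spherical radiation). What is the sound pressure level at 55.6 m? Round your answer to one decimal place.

The power spreads over a sphere of area 4π·r², so L_p = L_w − 10·log₁₀(4π·r²).
4π·r² = 3.885e+04 m², 10·log₁₀ of that is 45.894 dB.
L_p = 89 − 45.894 = 43.11 dB.

43.1 dB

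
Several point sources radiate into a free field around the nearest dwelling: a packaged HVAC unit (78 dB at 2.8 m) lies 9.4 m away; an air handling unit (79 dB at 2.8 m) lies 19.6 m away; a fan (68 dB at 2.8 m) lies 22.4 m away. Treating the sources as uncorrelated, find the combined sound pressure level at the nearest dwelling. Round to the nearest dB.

69 dB

First find each source's level at the receiver (point-source: −20·log₁₀(r/r_ref)), then combine on an intensity basis.
packaged HVAC unit: 78 − 20·log₁₀(9.4/2.8) = 78 − 10.52 = 67.48 dB.
air handling unit: 79 − 20·log₁₀(19.6/2.8) = 79 − 16.90 = 62.10 dB.
fan: 68 − 20·log₁₀(22.4/2.8) = 68 − 18.06 = 49.94 dB.
Σ 10^(L/10) = 7.318e+06 → L_total = 10·log₁₀(7.318e+06) = 68.64 dB.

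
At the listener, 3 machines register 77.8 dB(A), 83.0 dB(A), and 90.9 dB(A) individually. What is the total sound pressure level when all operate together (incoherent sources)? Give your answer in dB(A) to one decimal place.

Incoherent sources combine by intensity addition: L_total = 10·log₁₀(Σ 10^(L_i/10)).
Σ 10^(L/10) = 10^(77.8/10) + 10^(83.0/10) + 10^(90.9/10) = 1.490e+09.
L_total = 10·log₁₀(1.490e+09) = 91.73 dB(A).

91.7 dB(A)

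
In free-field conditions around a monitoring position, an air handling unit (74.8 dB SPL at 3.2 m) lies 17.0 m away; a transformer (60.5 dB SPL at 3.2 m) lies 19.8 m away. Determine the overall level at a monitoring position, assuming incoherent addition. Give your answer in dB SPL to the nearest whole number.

60 dB SPL

Propagate each source to the receiver with L = L_ref − 20·log₁₀(r/r_ref), then add intensities.
air handling unit: 74.8 − 20·log₁₀(17.0/3.2) = 74.8 − 14.51 = 60.29 dB SPL.
transformer: 60.5 − 20·log₁₀(19.8/3.2) = 60.5 − 15.83 = 44.67 dB SPL.
Σ 10^(L/10) = 1.099e+06 → L_total = 10·log₁₀(1.099e+06) = 60.41 dB SPL.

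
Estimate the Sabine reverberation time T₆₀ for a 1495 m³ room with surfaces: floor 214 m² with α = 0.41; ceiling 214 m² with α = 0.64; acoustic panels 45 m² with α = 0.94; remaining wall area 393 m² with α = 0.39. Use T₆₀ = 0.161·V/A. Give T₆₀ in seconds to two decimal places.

Summing Sᵢαᵢ: 214·0.41 + 214·0.64 + 45·0.94 + 393·0.39 = 420.27 m².
T₆₀ = 0.161·V/A = 0.161·1495/420.27 = 0.573 s.

0.57 s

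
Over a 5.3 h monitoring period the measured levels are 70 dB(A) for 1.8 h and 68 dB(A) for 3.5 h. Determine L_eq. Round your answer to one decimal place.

68.8 dB(A)

Weight each interval's intensity by its duration and average over T = 5.3 h:
Σ tᵢ·10^(Lᵢ/10) = 1.8·10^(70/10) + 3.5·10^(68/10) = 4.008e+07.
L_eq = 10·log₁₀(4.008e+07/5.3) = 68.79 dB(A).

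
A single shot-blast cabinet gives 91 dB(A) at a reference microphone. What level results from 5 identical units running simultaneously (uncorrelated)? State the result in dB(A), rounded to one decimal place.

N identical incoherent sources raise the level by 10·log₁₀ N.
L_total = 91 + 10·log₁₀(5) = 91 + 6.990 = 97.99 dB(A).

98.0 dB(A)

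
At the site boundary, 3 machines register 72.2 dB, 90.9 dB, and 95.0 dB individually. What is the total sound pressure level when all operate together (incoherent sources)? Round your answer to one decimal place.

Incoherent sources combine by intensity addition: L_total = 10·log₁₀(Σ 10^(L_i/10)).
Σ 10^(L/10) = 10^(72.2/10) + 10^(90.9/10) + 10^(95.0/10) = 4.409e+09.
L_total = 10·log₁₀(4.409e+09) = 96.44 dB.

96.4 dB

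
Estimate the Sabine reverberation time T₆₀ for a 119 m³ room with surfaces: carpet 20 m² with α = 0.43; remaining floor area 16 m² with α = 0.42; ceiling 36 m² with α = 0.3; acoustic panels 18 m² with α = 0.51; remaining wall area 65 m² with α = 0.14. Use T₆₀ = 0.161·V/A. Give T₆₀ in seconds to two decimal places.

A = Σ Sᵢαᵢ = 20·0.43 + 16·0.42 + 36·0.3 + 18·0.51 + 65·0.14 = 44.40 m².
T₆₀ = 0.161 × 119 / 44.40 = 0.432 s.

0.43 s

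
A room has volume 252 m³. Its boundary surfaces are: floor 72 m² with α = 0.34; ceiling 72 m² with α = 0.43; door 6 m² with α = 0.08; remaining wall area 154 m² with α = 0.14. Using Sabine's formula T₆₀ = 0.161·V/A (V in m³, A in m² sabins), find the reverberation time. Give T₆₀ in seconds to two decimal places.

0.52 s

Total absorption A = 72·0.34 + 72·0.43 + 6·0.08 + 154·0.14 = 77.48 m² sabins.
T₆₀ = 0.161·V/A = 0.161·252/77.48 = 0.524 s.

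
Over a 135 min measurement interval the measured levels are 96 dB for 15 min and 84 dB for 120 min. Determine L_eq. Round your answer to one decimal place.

Weight each interval's intensity by its duration and average over T = 135 min:
Σ tᵢ·10^(Lᵢ/10) = 15·10^(96/10) + 120·10^(84/10) = 8.986e+10.
L_eq = 10·log₁₀(8.986e+10/135) = 88.23 dB.

88.2 dB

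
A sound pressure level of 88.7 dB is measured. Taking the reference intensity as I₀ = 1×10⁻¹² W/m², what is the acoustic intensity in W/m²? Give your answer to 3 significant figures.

I = I₀·10^(L/10) = 10⁻¹² × 10^(88.7/10) = 10^(-3.130).

0.000741 W/m²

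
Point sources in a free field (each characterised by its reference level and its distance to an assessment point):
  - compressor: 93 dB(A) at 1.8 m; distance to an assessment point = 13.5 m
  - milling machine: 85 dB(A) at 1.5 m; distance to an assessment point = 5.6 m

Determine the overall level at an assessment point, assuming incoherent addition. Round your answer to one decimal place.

77.6 dB(A)

First find each source's level at the receiver (point-source: −20·log₁₀(r/r_ref)), then combine on an intensity basis.
compressor: 93 − 20·log₁₀(13.5/1.8) = 93 − 17.50 = 75.50 dB(A).
milling machine: 85 − 20·log₁₀(5.6/1.5) = 85 − 11.44 = 73.56 dB(A).
Σ 10^(L/10) = 5.816e+07 → L_total = 10·log₁₀(5.816e+07) = 77.65 dB(A).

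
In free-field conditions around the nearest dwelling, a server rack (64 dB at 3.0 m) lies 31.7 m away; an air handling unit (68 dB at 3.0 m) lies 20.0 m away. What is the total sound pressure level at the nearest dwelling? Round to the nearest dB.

52 dB

First find each source's level at the receiver (point-source: −20·log₁₀(r/r_ref)), then combine on an intensity basis.
server rack: 64 − 20·log₁₀(31.7/3.0) = 64 − 20.48 = 43.52 dB.
air handling unit: 68 − 20·log₁₀(20.0/3.0) = 68 − 16.48 = 51.52 dB.
Σ 10^(L/10) = 1.645e+05 → L_total = 10·log₁₀(1.645e+05) = 52.16 dB.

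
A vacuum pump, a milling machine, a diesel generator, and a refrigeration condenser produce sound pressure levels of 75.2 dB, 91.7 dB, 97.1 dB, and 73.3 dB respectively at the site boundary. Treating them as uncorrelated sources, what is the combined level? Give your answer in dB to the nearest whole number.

98 dB

For uncorrelated sources the intensities add, so convert each level to linear form, sum, and take 10·log₁₀ of the total.
Σ 10^(L/10) = 10^(75.2/10) + 10^(91.7/10) + 10^(97.1/10) + 10^(73.3/10) = 6.662e+09.
L_total = 10·log₁₀(6.662e+09) = 98.24 dB.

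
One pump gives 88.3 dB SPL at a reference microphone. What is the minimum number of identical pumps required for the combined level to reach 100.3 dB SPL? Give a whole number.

16

Need L₁ + 10·log₁₀ N ≥ 100.3, i.e. log₁₀ N ≥ 1.20.
N ≥ 10^(12.0/10) = 15.849, so N = 16.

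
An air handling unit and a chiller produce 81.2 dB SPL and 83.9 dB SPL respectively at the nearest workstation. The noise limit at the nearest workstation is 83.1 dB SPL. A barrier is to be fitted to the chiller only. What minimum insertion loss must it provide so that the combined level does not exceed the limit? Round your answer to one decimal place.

5.3 dB

The untreated sources together contribute 10^(81.2/10) = 1.318e+08, i.e. 81.20 dB SPL.
To meet 83.1 dB SPL overall, the treated chiller may contribute at most 10^(83.1/10) − 1.318e+08 = 7.235e+07, i.e. 78.59 dB SPL.
Required insertion loss = 83.9 − 78.59 = 5.31 dB.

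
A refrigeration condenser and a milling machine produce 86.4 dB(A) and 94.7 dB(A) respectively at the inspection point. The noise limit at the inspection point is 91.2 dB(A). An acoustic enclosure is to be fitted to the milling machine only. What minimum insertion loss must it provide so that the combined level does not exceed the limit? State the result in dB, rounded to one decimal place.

Everything except the milling machine sums to 10^(86.4/10) = 4.365e+08 in linear terms, 86.40 dB(A).
The limit corresponds to 10^(91.2/10) = 1.318e+09; subtracting the fixed part leaves 8.817e+08 for the milling machine, i.e. 89.45 dB(A).
Required insertion loss = 94.7 − 89.45 = 5.25 dB.

5.2 dB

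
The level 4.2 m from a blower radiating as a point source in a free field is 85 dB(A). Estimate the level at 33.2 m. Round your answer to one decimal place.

For a point source, L₂ = L₁ − 20·log₁₀(r₂/r₁).
L₂ = 85 − 20·log₁₀(33.2/4.2) = 85 − 17.958 = 67.04 dB(A).

67.0 dB(A)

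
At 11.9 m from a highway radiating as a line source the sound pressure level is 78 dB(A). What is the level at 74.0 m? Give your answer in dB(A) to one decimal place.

For a line source, L₂ = L₁ − 10·log₁₀(r₂/r₁).
L₂ = 78 − 10·log₁₀(74.0/11.9) = 78 − 7.937 = 70.06 dB(A).

70.1 dB(A)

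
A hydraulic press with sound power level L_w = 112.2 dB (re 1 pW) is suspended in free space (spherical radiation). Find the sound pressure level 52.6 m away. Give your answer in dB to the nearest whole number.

67 dB

Free-field spherical radiation: L_p = L_w − 10·log₁₀(4π·r²), r = 52.6 m.
4π·r² = 3.477e+04 m², 10·log₁₀ of that is 45.412 dB.
L_p = 112.2 − 45.412 = 66.79 dB.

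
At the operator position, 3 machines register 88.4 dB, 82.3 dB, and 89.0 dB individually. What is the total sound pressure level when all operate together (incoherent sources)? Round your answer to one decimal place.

For uncorrelated sources the intensities add, so convert each level to linear form, sum, and take 10·log₁₀ of the total.
Σ 10^(L/10) = 10^(88.4/10) + 10^(82.3/10) + 10^(89.0/10) = 1.656e+09.
L_total = 10·log₁₀(1.656e+09) = 92.19 dB.

92.2 dB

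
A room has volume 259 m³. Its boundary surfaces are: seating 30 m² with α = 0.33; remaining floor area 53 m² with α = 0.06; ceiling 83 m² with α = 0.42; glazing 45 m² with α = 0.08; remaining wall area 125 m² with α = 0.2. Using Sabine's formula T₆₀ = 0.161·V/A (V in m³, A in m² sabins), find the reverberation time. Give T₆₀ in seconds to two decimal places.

0.54 s

Summing Sᵢαᵢ: 30·0.33 + 53·0.06 + 83·0.42 + 45·0.08 + 125·0.2 = 76.54 m².
T₆₀ = 0.161 × 259 / 76.54 = 0.545 s.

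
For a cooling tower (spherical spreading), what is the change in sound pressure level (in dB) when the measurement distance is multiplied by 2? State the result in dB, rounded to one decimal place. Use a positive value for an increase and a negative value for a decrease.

With spherical spreading the level changes by −20·log₁₀(r₂/r₁).
ΔL = −20·log₁₀(2) = -6.02 dB.

-6.0 dB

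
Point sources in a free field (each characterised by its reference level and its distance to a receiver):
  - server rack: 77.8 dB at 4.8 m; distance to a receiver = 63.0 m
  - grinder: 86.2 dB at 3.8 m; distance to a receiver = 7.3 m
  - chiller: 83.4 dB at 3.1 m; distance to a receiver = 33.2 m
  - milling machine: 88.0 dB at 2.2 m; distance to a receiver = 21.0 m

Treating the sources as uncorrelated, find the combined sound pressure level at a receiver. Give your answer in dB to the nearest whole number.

Propagate each source to the receiver with L = L_ref − 20·log₁₀(r/r_ref), then add intensities.
server rack: 77.8 − 20·log₁₀(63.0/4.8) = 77.8 − 22.36 = 55.44 dB.
grinder: 86.2 − 20·log₁₀(7.3/3.8) = 86.2 − 5.67 = 80.53 dB.
chiller: 83.4 − 20·log₁₀(33.2/3.1) = 83.4 − 20.60 = 62.80 dB.
milling machine: 88.0 − 20·log₁₀(21.0/2.2) = 88.0 − 19.60 = 68.40 dB.
Σ 10^(L/10) = 1.221e+08 → L_total = 10·log₁₀(1.221e+08) = 80.87 dB.

81 dB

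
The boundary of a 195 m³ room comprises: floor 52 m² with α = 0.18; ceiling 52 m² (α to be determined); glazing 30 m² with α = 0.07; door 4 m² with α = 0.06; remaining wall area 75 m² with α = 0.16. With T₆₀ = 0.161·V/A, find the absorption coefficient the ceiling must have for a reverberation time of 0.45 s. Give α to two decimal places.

A = 0.161·V/T₆₀ = 0.161·195/0.45 = 69.77 m² sabins.
Absorption from the other surfaces = 52·0.18 + 30·0.07 + 4·0.06 + 75·0.16 = 23.70 m², so the ceiling must supply 46.07 m² over 52 m².
α = 46.07/52 = 0.886.

0.89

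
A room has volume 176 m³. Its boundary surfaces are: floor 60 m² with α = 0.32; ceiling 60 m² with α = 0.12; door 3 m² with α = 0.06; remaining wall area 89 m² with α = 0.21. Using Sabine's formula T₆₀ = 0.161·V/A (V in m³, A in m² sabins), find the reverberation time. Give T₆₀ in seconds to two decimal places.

0.63 s

A = Σ Sᵢαᵢ = 60·0.32 + 60·0.12 + 3·0.06 + 89·0.21 = 45.27 m².
T₆₀ = 0.161·V/A = 0.161·176/45.27 = 0.626 s.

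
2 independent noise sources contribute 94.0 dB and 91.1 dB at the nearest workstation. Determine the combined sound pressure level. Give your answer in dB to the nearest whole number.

96 dB

Incoherent sources combine by intensity addition: L_total = 10·log₁₀(Σ 10^(L_i/10)).
Σ 10^(L/10) = 10^(94.0/10) + 10^(91.1/10) = 3.800e+09.
L_total = 10·log₁₀(3.800e+09) = 95.80 dB.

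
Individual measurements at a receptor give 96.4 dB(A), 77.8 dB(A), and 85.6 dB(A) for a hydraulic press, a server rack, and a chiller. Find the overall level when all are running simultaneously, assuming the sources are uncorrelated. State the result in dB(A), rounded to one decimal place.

For uncorrelated sources the intensities add, so convert each level to linear form, sum, and take 10·log₁₀ of the total.
Σ 10^(L/10) = 10^(96.4/10) + 10^(77.8/10) + 10^(85.6/10) = 4.788e+09.
L_total = 10·log₁₀(4.788e+09) = 96.80 dB(A).

96.8 dB(A)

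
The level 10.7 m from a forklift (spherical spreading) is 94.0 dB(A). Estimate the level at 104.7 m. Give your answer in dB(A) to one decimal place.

Spherical spreading from a point source gives a 20·log₁₀(r₂/r₁) drop.
L₂ = 94.0 − 20·log₁₀(104.7/10.7) = 94.0 − 19.811 = 74.19 dB(A).

74.2 dB(A)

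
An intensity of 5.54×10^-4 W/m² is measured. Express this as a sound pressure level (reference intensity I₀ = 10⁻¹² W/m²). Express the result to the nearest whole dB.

I/I₀ = 5.54×10^-4/10⁻¹² = 5.54×10^8, and L = 10·log₁₀(I/I₀).
L = 10·(0.7435 + 8) = 87.44 dB.

87 dB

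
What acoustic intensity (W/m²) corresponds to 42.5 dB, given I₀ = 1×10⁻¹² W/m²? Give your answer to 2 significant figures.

1.8e-08 W/m²

L = 10·log₁₀(I/I₀) ⇒ I = I₀·10^(L/10) = 10⁻¹² × 10^4.25.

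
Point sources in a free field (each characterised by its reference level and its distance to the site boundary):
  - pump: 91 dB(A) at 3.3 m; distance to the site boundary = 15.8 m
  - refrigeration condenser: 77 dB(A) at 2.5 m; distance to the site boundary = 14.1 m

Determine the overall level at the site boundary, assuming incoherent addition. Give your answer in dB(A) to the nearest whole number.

78 dB(A)

First find each source's level at the receiver (point-source: −20·log₁₀(r/r_ref)), then combine on an intensity basis.
pump: 91 − 20·log₁₀(15.8/3.3) = 91 − 13.60 = 77.40 dB(A).
refrigeration condenser: 77 − 20·log₁₀(14.1/2.5) = 77 − 15.03 = 61.97 dB(A).
Σ 10^(L/10) = 5.649e+07 → L_total = 10·log₁₀(5.649e+07) = 77.52 dB(A).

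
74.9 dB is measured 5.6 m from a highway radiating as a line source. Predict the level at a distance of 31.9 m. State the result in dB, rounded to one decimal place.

67.3 dB

For a line source, L₂ = L₁ − 10·log₁₀(r₂/r₁).
L₂ = 74.9 − 10·log₁₀(31.9/5.6) = 74.9 − 7.556 = 67.34 dB.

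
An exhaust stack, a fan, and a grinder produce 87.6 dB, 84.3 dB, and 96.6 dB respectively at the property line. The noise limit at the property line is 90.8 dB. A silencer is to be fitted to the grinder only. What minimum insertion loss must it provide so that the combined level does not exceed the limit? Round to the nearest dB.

11 dB

The untreated sources together contribute 10^(87.6/10) + 10^(84.3/10) = 8.446e+08, i.e. 89.27 dB.
The limit corresponds to 10^(90.8/10) = 1.202e+09; subtracting the fixed part leaves 3.577e+08 for the grinder, i.e. 85.53 dB.
So the grinder must be reduced from 96.6 to 85.53 dB: IL = 11.07 dB.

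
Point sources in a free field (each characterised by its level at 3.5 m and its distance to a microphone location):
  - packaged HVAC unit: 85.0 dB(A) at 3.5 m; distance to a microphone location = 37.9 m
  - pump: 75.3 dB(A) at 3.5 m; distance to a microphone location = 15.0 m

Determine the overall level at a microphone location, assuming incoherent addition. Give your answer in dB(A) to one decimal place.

Apply inverse-square spreading to bring every level to the receiver, then sum 10^(L/10).
packaged HVAC unit: 85.0 − 20·log₁₀(37.9/3.5) = 85.0 − 20.69 = 64.31 dB(A).
pump: 75.3 − 20·log₁₀(15.0/3.5) = 75.3 − 12.64 = 62.66 dB(A).
Σ 10^(L/10) = 4.542e+06 → L_total = 10·log₁₀(4.542e+06) = 66.57 dB(A).

66.6 dB(A)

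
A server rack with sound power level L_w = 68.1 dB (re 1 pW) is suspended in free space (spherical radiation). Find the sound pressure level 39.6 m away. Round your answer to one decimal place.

25.2 dB

L_p = L_w − 10·log₁₀(4π·r²) with r = 39.6 m.
4π·r² = 1.971e+04 m², 10·log₁₀ of that is 42.946 dB.
L_p = 68.1 − 42.946 = 25.15 dB.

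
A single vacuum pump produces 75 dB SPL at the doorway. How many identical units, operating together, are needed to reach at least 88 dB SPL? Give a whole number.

20

Need L₁ + 10·log₁₀ N ≥ 88, i.e. log₁₀ N ≥ 1.30.
N ≥ 10^(13.0/10) = 19.953, so N = 20.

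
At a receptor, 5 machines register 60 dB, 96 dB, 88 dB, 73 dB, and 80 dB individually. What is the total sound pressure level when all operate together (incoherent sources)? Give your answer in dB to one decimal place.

96.8 dB

Incoherent sources combine by intensity addition: L_total = 10·log₁₀(Σ 10^(L_i/10)).
Σ 10^(L/10) = 10^(60/10) + 10^(96/10) + 10^(88/10) + 10^(73/10) + 10^(80/10) = 4.733e+09.
L_total = 10·log₁₀(4.733e+09) = 96.75 dB.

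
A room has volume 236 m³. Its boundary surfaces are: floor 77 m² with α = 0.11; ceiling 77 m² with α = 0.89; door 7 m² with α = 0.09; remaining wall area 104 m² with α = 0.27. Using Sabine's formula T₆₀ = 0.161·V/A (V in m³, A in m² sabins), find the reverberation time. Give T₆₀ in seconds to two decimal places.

0.36 s

Total absorption A = 77·0.11 + 77·0.89 + 7·0.09 + 104·0.27 = 105.71 m² sabins.
T₆₀ = 0.161·V/A = 0.161·236/105.71 = 0.359 s.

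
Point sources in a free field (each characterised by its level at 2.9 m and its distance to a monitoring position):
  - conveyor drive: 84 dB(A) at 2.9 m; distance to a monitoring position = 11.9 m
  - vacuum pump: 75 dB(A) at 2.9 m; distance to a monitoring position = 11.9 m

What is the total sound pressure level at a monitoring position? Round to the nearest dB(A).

72 dB(A)

Apply inverse-square spreading to bring every level to the receiver, then sum 10^(L/10).
conveyor drive: 84 − 20·log₁₀(11.9/2.9) = 84 − 12.26 = 71.74 dB(A).
vacuum pump: 75 − 20·log₁₀(11.9/2.9) = 75 − 12.26 = 62.74 dB(A).
Σ 10^(L/10) = 1.680e+07 → L_total = 10·log₁₀(1.680e+07) = 72.25 dB(A).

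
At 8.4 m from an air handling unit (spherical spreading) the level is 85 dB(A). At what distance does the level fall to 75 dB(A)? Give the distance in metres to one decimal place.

26.6 m

Point-source spreading drops the level by 20·log₁₀(r₂/r₁); inverting, r₂/r₁ = 10^(ΔL/20).
r₂ = 8.4·10^((85−75)/20) = 8.4·10^(10.0/20) = 26.56 m.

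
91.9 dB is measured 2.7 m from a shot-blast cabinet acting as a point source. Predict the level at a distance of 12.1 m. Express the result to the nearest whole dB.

79 dB

For a point source, L₂ = L₁ − 20·log₁₀(r₂/r₁).
L₂ = 91.9 − 20·log₁₀(12.1/2.7) = 91.9 − 13.028 = 78.87 dB.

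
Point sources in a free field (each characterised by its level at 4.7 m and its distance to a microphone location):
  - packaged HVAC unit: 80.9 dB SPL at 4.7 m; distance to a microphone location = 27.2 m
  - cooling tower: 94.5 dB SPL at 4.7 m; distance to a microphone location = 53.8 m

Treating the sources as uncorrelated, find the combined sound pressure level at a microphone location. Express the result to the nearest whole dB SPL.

Apply inverse-square spreading to bring every level to the receiver, then sum 10^(L/10).
packaged HVAC unit: 80.9 − 20·log₁₀(27.2/4.7) = 80.9 − 15.25 = 65.65 dB SPL.
cooling tower: 94.5 − 20·log₁₀(53.8/4.7) = 94.5 − 21.17 = 73.33 dB SPL.
Σ 10^(L/10) = 2.518e+07 → L_total = 10·log₁₀(2.518e+07) = 74.01 dB SPL.

74 dB SPL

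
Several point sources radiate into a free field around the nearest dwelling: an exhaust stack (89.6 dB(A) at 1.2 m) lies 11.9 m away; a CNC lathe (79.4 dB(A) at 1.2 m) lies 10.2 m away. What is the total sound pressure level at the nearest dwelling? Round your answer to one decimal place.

Propagate each source to the receiver with L = L_ref − 20·log₁₀(r/r_ref), then add intensities.
exhaust stack: 89.6 − 20·log₁₀(11.9/1.2) = 89.6 − 19.93 = 69.67 dB(A).
CNC lathe: 79.4 − 20·log₁₀(10.2/1.2) = 79.4 − 18.59 = 60.81 dB(A).
Σ 10^(L/10) = 1.048e+07 → L_total = 10·log₁₀(1.048e+07) = 70.20 dB(A).

70.2 dB(A)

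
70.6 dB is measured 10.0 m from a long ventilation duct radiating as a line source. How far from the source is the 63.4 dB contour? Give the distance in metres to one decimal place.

Line-source spreading drops the level by 10·log₁₀(r₂/r₁); inverting, r₂/r₁ = 10^(ΔL/10).
r₂ = 10.0·10^((70.6−63.4)/10) = 10.0·10^(7.2/10) = 52.48 m.

52.5 m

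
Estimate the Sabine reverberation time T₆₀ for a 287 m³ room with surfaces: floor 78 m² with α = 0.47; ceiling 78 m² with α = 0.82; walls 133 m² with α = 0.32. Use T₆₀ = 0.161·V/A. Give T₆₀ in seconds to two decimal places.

Total absorption A = 78·0.47 + 78·0.82 + 133·0.32 = 143.18 m² sabins.
T₆₀ = 0.161·V/A = 0.161·287/143.18 = 0.323 s.

0.32 s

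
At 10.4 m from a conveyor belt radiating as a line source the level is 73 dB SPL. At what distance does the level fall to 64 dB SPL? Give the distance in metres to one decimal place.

For a line source L₁ − L₂ = 10·log₁₀(r₂/r₁), so r₂ = r₁·10^((L₁−L₂)/10).
r₂ = 10.4·10^((73−64)/10) = 10.4·10^(9.0/10) = 82.61 m.

82.6 m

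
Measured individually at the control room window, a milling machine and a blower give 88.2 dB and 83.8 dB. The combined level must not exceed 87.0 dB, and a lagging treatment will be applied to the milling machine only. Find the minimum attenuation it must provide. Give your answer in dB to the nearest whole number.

Everything except the milling machine sums to 10^(83.8/10) = 2.399e+08 in linear terms, 83.80 dB.
The limit corresponds to 10^(87.0/10) = 5.012e+08; subtracting the fixed part leaves 2.613e+08 for the milling machine, i.e. 84.17 dB.
So the milling machine must be reduced from 88.2 to 84.17 dB: IL = 4.03 dB.

4 dB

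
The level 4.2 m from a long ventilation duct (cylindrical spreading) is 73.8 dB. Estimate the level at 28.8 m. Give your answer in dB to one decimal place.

65.4 dB

Line-source attenuation: ΔL = 10·log₁₀(r₂/r₁) = 10·log₁₀(28.8/4.2) = 8.361 dB.
L₂ = 73.8 − 10·log₁₀(28.8/4.2) = 73.8 − 8.361 = 65.44 dB.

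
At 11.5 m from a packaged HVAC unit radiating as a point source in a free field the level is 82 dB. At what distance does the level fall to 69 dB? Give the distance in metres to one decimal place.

51.4 m

Point-source spreading drops the level by 20·log₁₀(r₂/r₁); inverting, r₂/r₁ = 10^(ΔL/20).
r₂ = 11.5·10^((82−69)/20) = 11.5·10^(13.0/20) = 51.37 m.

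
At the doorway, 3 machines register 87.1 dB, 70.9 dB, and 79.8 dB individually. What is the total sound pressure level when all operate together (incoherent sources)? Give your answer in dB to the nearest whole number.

88 dB

Incoherent sources combine by intensity addition: L_total = 10·log₁₀(Σ 10^(L_i/10)).
Σ 10^(L/10) = 10^(87.1/10) + 10^(70.9/10) + 10^(79.8/10) = 6.207e+08.
L_total = 10·log₁₀(6.207e+08) = 87.93 dB.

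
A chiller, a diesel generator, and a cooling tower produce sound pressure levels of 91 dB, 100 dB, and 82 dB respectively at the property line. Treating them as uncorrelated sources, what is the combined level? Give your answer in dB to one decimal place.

For uncorrelated sources the intensities add, so convert each level to linear form, sum, and take 10·log₁₀ of the total.
Σ 10^(L/10) = 10^(91/10) + 10^(100/10) + 10^(82/10) = 1.142e+10.
L_total = 10·log₁₀(1.142e+10) = 100.58 dB.

100.6 dB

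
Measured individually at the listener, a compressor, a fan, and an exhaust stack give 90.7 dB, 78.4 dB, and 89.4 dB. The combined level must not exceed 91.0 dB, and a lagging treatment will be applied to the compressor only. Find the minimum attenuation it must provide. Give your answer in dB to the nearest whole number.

6 dB

Everything except the compressor sums to 10^(78.4/10) + 10^(89.4/10) = 9.401e+08 in linear terms, 89.73 dB.
The limit corresponds to 10^(91.0/10) = 1.259e+09; subtracting the fixed part leaves 3.188e+08 for the compressor, i.e. 85.03 dB.
So the compressor must be reduced from 90.7 to 85.03 dB: IL = 5.67 dB.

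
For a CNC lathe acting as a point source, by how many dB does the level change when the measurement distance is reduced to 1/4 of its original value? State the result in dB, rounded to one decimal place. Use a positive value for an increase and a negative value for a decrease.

With spherical spreading the level changes by −20·log₁₀(r₂/r₁).
ΔL = −20·log₁₀(0.25) = +12.04 dB.

+12.0 dB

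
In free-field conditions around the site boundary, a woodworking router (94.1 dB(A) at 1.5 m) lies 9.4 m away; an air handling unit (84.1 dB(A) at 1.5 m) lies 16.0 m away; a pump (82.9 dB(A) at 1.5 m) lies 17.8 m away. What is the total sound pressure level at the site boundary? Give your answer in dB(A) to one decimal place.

First find each source's level at the receiver (point-source: −20·log₁₀(r/r_ref)), then combine on an intensity basis.
woodworking router: 94.1 − 20·log₁₀(9.4/1.5) = 94.1 − 15.94 = 78.16 dB(A).
air handling unit: 84.1 − 20·log₁₀(16.0/1.5) = 84.1 − 20.56 = 63.54 dB(A).
pump: 82.9 − 20·log₁₀(17.8/1.5) = 82.9 − 21.49 = 61.41 dB(A).
Σ 10^(L/10) = 6.910e+07 → L_total = 10·log₁₀(6.910e+07) = 78.39 dB(A).

78.4 dB(A)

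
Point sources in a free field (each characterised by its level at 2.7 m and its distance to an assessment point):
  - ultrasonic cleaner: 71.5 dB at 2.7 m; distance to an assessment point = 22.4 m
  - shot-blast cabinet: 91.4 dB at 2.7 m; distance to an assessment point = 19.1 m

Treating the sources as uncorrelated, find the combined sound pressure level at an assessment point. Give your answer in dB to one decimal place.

74.4 dB

Propagate each source to the receiver with L = L_ref − 20·log₁₀(r/r_ref), then add intensities.
ultrasonic cleaner: 71.5 − 20·log₁₀(22.4/2.7) = 71.5 − 18.38 = 53.12 dB.
shot-blast cabinet: 91.4 − 20·log₁₀(19.1/2.7) = 91.4 − 16.99 = 74.41 dB.
Σ 10^(L/10) = 2.779e+07 → L_total = 10·log₁₀(2.779e+07) = 74.44 dB.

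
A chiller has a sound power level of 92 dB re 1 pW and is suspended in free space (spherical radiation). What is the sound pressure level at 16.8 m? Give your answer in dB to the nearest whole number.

57 dB

L_p = L_w − 10·log₁₀(4π·r²) with r = 16.8 m.
4π·r² = 3547 m², 10·log₁₀ of that is 35.498 dB.
L_p = 92 − 35.498 = 56.50 dB.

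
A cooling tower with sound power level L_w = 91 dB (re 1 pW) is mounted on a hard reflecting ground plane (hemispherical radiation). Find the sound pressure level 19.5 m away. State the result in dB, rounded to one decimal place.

57.2 dB

Free-field hemispherical radiation: L_p = L_w − 10·log₁₀(2π·r²), r = 19.5 m.
2π·r² = 2389 m², 10·log₁₀ of that is 33.782 dB.
L_p = 91 − 33.782 = 57.22 dB.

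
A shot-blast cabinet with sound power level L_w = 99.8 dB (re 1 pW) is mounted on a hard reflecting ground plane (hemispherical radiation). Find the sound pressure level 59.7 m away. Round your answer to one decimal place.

The power spreads over a hemisphere of area 2π·r², so L_p = L_w − 10·log₁₀(2π·r²).
2π·r² = 2.239e+04 m², 10·log₁₀ of that is 43.501 dB.
L_p = 99.8 − 43.501 = 56.30 dB.

56.3 dB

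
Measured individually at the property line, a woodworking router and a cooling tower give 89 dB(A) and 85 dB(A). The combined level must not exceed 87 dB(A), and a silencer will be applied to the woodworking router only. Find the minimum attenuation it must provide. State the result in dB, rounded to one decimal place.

The untreated sources together contribute 10^(85/10) = 3.162e+08, i.e. 85.00 dB(A).
To meet 87 dB(A) overall, the treated woodworking router may contribute at most 10^(87/10) − 3.162e+08 = 1.850e+08, i.e. 82.67 dB(A).
So the woodworking router must be reduced from 89 to 82.67 dB(A): IL = 6.33 dB.

6.3 dB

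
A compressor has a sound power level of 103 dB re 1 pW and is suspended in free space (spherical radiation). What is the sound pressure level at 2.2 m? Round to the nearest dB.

85 dB

The power spreads over a sphere of area 4π·r², so L_p = L_w − 10·log₁₀(4π·r²).
4π·r² = 60.82 m², 10·log₁₀ of that is 17.841 dB.
L_p = 103 − 17.841 = 85.16 dB.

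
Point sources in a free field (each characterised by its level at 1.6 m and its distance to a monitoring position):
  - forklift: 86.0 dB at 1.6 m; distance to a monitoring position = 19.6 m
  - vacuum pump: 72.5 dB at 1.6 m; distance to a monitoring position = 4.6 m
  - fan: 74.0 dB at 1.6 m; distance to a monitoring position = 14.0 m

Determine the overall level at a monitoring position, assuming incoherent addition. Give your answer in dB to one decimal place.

67.1 dB

Apply inverse-square spreading to bring every level to the receiver, then sum 10^(L/10).
forklift: 86.0 − 20·log₁₀(19.6/1.6) = 86.0 − 21.76 = 64.24 dB.
vacuum pump: 72.5 − 20·log₁₀(4.6/1.6) = 72.5 − 9.17 = 63.33 dB.
fan: 74.0 − 20·log₁₀(14.0/1.6) = 74.0 − 18.84 = 55.16 dB.
Σ 10^(L/10) = 5.132e+06 → L_total = 10·log₁₀(5.132e+06) = 67.10 dB.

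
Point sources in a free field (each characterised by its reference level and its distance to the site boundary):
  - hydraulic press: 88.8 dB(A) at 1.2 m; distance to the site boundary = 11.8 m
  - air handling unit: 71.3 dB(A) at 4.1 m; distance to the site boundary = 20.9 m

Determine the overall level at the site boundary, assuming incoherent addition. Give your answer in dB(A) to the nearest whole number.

69 dB(A)

Apply inverse-square spreading to bring every level to the receiver, then sum 10^(L/10).
hydraulic press: 88.8 − 20·log₁₀(11.8/1.2) = 88.8 − 19.85 = 68.95 dB(A).
air handling unit: 71.3 − 20·log₁₀(20.9/4.1) = 71.3 − 14.15 = 57.15 dB(A).
Σ 10^(L/10) = 8.364e+06 → L_total = 10·log₁₀(8.364e+06) = 69.22 dB(A).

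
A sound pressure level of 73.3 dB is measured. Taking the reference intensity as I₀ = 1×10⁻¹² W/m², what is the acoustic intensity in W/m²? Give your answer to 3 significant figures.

2.14e-05 W/m²

I/I₀ = 10^(73.3/10) = 2.138e+07, so I = 2.138e+07 × 10⁻¹² W/m².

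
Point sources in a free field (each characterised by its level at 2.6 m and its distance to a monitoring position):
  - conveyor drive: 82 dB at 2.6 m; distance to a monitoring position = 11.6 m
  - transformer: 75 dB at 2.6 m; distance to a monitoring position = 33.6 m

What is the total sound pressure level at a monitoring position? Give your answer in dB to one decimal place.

Apply inverse-square spreading to bring every level to the receiver, then sum 10^(L/10).
conveyor drive: 82 − 20·log₁₀(11.6/2.6) = 82 − 12.99 = 69.01 dB.
transformer: 75 − 20·log₁₀(33.6/2.6) = 75 − 22.23 = 52.77 dB.
Σ 10^(L/10) = 8.152e+06 → L_total = 10·log₁₀(8.152e+06) = 69.11 dB.

69.1 dB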